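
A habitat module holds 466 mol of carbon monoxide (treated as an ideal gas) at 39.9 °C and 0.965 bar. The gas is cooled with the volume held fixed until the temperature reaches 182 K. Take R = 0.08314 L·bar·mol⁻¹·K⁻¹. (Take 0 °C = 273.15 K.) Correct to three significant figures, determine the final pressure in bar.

Convert: T₁ = 313.0 K.
From PV = nRT: V₁ = nRT₁/P₁ = 1.257e+04 L.
Isochoric, so P/T is constant: V₂ = V₁; P₂ = P₁·(T₂/T₁) = 0.5610 bar.

P₂ ≈ 0.561 bar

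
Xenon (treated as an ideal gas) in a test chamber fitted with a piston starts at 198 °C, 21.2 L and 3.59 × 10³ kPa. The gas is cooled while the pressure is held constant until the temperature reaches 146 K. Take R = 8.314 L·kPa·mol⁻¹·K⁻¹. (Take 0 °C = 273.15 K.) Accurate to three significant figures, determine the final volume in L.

V₂ ≈ 6.57 L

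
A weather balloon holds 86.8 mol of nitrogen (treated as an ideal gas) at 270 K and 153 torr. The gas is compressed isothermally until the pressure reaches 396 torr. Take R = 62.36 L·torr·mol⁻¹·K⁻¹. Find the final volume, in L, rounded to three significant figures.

V₂ ≈ 3.69e+03 L

From PV = nRT: V₁ = nRT₁/P₁ = 9552 L.
Isothermal, so P V is constant: T₂ = T₁; V₂ = V₁·(P₁/P₂) = 3691 L.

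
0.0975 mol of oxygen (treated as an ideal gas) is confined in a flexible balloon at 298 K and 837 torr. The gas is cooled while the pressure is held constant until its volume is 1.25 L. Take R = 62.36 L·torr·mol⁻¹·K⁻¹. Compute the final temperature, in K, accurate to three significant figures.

T₂ ≈ 172 K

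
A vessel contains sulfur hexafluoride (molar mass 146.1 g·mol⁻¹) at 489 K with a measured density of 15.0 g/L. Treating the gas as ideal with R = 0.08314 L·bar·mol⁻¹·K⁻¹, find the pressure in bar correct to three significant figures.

P ≈ 4.17 bar

ρ = PM/(RT) ⇒ P = ρRT/M = (15.0 × 0.08314 × 489.0) / 146.1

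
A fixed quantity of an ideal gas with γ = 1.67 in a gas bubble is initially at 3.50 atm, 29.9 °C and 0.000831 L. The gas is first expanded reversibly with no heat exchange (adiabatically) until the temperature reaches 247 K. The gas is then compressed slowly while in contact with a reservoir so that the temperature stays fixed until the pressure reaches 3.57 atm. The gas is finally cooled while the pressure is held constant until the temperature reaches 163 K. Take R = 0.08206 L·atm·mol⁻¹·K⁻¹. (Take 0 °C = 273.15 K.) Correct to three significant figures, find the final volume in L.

V₄ ≈ 0.000438 L

Convert: T₁ = 303.0 K.
Adiabatic (γ = 1.67), T V^(γ−1) and P V^γ constant: P₂ = P₁·(T₂/T₁)^(γ/(γ−1)) = 2.102 atm; V₂ = V₁·(T₁/T₂)^(1/(γ−1)) = 0.001128 L.
T constant ⇒ Boyle's law P V = const: T₃ = T₂; V₃ = V₂·(P₂/P₃) = 0.0006640 L.
Isobaric, so V/T is constant: P₄ = P₃; V₄ = V₃·(T₄/T₃) = 0.0004382 L.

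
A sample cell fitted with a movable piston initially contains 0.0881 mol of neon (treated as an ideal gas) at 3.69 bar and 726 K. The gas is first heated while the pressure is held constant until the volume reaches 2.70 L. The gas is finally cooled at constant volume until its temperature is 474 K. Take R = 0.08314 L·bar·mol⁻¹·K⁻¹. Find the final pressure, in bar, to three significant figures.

P₃ ≈ 1.29 bar

From PV = nRT: V₁ = nRT₁/P₁ = 1.441 L.
Isobaric, so V/T is constant: P₂ = P₁; T₂ = T₁·(V₂/V₁) = 1360 K.
V constant ⇒ P ∝ T: V₃ = V₂; P₃ = P₂·(T₃/T₂) = 1.286 bar.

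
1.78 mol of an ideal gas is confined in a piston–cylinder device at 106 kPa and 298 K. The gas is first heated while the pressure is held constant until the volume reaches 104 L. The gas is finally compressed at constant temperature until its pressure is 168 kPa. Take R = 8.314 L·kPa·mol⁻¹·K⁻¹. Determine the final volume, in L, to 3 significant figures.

V₃ ≈ 65.6 L

From PV = nRT: V₁ = nRT₁/P₁ = 41.60 L.
Isobaric, so V/T is constant: P₂ = P₁; T₂ = T₁·(V₂/V₁) = 744.9 K.
Isothermal, so P V is constant: T₃ = T₂; V₃ = V₂·(P₂/P₃) = 65.62 L.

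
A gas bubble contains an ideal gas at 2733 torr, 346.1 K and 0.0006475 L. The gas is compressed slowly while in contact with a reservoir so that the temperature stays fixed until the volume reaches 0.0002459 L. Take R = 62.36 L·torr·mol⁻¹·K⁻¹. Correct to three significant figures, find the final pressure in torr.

P₂ ≈ 7.20e+03 torr

Isothermal, so P V is constant: T₂ = T₁; P₂ = P₁·(V₁/V₂) = 7196 torr.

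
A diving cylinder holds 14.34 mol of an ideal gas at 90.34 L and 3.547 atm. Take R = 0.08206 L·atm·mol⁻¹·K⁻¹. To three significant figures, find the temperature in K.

T ≈ 272 K

PV = nRT ⇒ T = PV/(nR) = (3.547 × 90.34) / (14.34 × 0.08206)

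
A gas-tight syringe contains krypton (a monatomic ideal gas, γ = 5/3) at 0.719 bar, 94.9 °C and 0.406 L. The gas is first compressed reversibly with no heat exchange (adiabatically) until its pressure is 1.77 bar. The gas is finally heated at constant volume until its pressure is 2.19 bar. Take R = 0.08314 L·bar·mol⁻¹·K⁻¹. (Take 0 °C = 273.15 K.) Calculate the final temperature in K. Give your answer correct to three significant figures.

T₃ ≈ 653 K

Convert: T₁ = 368.0 K.
Reversible adiabatic, γ = 5/3: T₂ = T₁·(P₂/P₁)^((γ−1)/γ) = 527.7 K; V₂ = V₁·(P₁/P₂)^(1/γ) = 0.2365 L.
V constant ⇒ P ∝ T: V₃ = V₂; T₃ = T₂·(P₃/P₂) = 652.9 K.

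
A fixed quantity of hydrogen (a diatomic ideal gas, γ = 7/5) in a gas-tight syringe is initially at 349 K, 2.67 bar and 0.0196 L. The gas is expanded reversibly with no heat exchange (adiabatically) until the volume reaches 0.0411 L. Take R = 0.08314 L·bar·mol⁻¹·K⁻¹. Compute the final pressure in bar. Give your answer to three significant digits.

Adiabatic (γ = 7/5), T V^(γ−1) and P V^γ constant: T₂ = T₁·(V₁/V₂)^(γ−1) = 259.5 K; P₂ = P₁·(V₁/V₂)^γ = 0.9469 bar.

P₂ ≈ 0.947 bar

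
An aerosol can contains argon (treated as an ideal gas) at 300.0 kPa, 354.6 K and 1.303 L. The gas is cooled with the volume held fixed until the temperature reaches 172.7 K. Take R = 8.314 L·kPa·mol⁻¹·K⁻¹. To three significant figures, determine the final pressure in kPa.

P₂ ≈ 146 kPa

V constant ⇒ P ∝ T: V₂ = V₁; P₂ = P₁·(T₂/T₁) = 146.1 kPa.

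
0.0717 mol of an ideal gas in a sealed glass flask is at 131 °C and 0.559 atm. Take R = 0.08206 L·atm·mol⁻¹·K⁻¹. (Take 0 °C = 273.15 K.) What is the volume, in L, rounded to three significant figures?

Convert: T = 404.15 K.
PV = nRT ⇒ V = nRT/P = (0.0717 × 0.08206 × 404.15) / 0.559

V ≈ 4.25 L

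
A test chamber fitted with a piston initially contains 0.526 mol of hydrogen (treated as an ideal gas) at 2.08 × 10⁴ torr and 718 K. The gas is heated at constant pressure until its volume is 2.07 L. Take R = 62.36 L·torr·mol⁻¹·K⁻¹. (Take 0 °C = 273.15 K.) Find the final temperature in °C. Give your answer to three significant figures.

From PV = nRT: V₁ = nRT₁/P₁ = 1.132 L.
P constant ⇒ V ∝ T: P₂ = P₁; T₂ = T₁·(V₂/V₁) = 1313 K.

T₂ ≈ 1.04e+03 °C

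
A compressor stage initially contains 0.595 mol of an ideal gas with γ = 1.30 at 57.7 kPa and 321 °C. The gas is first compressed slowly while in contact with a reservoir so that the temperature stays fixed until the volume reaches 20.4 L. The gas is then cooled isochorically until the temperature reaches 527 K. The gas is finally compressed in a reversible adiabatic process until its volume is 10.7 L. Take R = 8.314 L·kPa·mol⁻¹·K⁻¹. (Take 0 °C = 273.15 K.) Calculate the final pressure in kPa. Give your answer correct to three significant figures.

P₄ ≈ 296 kPa

Convert: T₁ = 594.1 K.
From PV = nRT: V₁ = nRT₁/P₁ = 50.94 L.
Isothermal, so P V is constant: T₂ = T₁; P₂ = P₁·(V₁/V₂) = 144.1 kPa.
V constant ⇒ P ∝ T: V₃ = V₂; P₃ = P₂·(T₃/T₂) = 127.8 kPa.
Adiabatic (γ = 1.30), T V^(γ−1) and P V^γ constant: T₄ = T₃·(V₃/V₄)^(γ−1) = 639.6 K; P₄ = P₃·(V₃/V₄)^γ = 295.7 kPa.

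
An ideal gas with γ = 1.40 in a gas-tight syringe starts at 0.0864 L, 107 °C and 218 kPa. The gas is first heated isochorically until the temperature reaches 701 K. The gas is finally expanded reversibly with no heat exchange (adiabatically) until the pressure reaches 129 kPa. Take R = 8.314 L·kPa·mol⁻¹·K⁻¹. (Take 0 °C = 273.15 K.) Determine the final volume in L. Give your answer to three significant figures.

Convert: T₁ = 380.1 K.
V constant ⇒ P ∝ T: V₂ = V₁; P₂ = P₁·(T₂/T₁) = 402.0 kPa.
Adiabatic (γ = 1.40), T V^(γ−1) and P V^γ constant: T₃ = T₂·(P₃/P₂)^((γ−1)/γ) = 506.6 K; V₃ = V₂·(P₂/P₃)^(1/γ) = 0.1946 L.

V₃ ≈ 0.195 L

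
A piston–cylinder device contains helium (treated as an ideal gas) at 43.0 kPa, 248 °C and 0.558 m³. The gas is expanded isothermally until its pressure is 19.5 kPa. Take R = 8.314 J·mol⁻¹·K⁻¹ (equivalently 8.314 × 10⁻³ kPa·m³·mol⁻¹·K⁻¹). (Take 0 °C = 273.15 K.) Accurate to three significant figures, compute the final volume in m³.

Convert: T₁ = 521.1 K.
T constant ⇒ Boyle's law P V = const: T₂ = T₁; V₂ = V₁·(P₁/P₂) = 1.230 m³.

V₂ ≈ 1.23 m³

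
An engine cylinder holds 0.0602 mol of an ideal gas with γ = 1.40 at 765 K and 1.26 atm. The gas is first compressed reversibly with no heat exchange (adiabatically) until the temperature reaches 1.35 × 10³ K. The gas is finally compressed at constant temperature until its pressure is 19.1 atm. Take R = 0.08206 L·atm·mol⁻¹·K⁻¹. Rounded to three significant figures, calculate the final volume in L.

V₃ ≈ 0.349 L

From PV = nRT: V₁ = nRT₁/P₁ = 2.999 L.
Reversible adiabatic, γ = 1.40: P₂ = P₁·(T₂/T₁)^(γ/(γ−1)) = 9.199 atm; V₂ = V₁·(T₁/T₂)^(1/(γ−1)) = 0.7250 L.
T constant ⇒ Boyle's law P V = const: T₃ = T₂; V₃ = V₂·(P₂/P₃) = 0.3492 L.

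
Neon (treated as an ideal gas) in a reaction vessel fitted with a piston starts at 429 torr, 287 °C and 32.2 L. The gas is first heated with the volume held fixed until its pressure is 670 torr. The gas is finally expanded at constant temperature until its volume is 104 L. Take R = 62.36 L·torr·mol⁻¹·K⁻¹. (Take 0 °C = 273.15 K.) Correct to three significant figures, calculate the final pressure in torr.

P₃ ≈ 207 torr

Convert: T₁ = 560.1 K.
Isochoric, so P/T is constant: V₂ = V₁; T₂ = T₁·(P₂/P₁) = 874.8 K.
T constant ⇒ Boyle's law P V = const: T₃ = T₂; P₃ = P₂·(V₂/V₃) = 207.4 torr.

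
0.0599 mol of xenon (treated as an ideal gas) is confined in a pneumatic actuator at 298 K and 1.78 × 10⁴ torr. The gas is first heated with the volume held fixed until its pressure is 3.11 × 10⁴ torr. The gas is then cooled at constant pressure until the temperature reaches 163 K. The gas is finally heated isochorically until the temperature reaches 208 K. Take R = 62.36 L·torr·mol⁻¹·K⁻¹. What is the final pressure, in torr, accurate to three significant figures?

From PV = nRT: V₁ = nRT₁/P₁ = 0.06254 L.
Isochoric, so P/T is constant: V₂ = V₁; T₂ = T₁·(P₂/P₁) = 520.7 K.
P constant ⇒ V ∝ T: P₃ = P₂; V₃ = V₂·(T₃/T₂) = 0.01958 L.
Isochoric, so P/T is constant: V₄ = V₃; P₄ = P₃·(T₄/T₃) = 3.969e+04 torr.

P₄ ≈ 3.97e+04 torr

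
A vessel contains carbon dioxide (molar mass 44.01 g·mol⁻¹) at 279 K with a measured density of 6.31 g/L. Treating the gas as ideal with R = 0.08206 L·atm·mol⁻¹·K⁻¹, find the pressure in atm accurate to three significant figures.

ρ = PM/(RT) ⇒ P = ρRT/M = (6.31 × 0.08206 × 279.0) / 44.01

P ≈ 3.28 atm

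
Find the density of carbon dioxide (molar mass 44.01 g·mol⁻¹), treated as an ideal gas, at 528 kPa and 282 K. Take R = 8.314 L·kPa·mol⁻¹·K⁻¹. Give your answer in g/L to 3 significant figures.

ρ ≈ 9.91 g/L

ρ = PM/(RT) = (528 × 44.01) / (8.314 × 282.0)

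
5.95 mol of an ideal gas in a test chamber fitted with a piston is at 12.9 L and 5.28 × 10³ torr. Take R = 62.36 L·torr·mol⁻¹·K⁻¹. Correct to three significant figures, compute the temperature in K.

PV = nRT ⇒ T = PV/(nR) = (5.28e+03 × 12.9) / (5.95 × 62.36)

T ≈ 184 K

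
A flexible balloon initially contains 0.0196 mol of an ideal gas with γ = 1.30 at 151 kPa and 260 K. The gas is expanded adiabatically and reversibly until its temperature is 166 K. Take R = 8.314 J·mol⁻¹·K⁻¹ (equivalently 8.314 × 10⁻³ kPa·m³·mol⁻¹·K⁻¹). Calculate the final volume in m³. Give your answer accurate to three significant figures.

V₂ ≈ 0.00125 m³

From PV = nRT: V₁ = nRT₁/P₁ = 0.0002806 m³.
Adiabatic (γ = 1.30), T V^(γ−1) and P V^γ constant: P₂ = P₁·(T₂/T₁)^(γ/(γ−1)) = 21.61 kPa; V₂ = V₁·(T₁/T₂)^(1/(γ−1)) = 0.001252 m³.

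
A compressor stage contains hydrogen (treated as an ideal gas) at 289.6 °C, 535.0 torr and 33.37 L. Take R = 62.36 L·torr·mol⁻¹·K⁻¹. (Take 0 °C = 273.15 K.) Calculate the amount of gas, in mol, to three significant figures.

Convert: T = 562.75 K.
PV = nRT ⇒ n = PV/(RT) = (535.0 × 33.37) / (62.36 × 562.75)

n ≈ 0.509 mol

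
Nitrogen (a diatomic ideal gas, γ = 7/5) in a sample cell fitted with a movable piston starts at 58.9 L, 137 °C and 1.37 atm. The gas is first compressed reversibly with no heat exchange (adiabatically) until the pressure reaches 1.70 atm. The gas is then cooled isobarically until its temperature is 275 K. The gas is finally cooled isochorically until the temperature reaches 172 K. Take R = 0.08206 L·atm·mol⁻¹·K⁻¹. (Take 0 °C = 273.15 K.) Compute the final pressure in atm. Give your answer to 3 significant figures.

Convert: T₁ = 410.1 K.
Reversible adiabatic, γ = 7/5: T₂ = T₁·(P₂/P₁)^((γ−1)/γ) = 436.2 K; V₂ = V₁·(P₁/P₂)^(1/γ) = 50.49 L.
Isobaric, so V/T is constant: P₃ = P₂; V₃ = V₂·(T₃/T₂) = 31.83 L.
Isochoric, so P/T is constant: V₄ = V₃; P₄ = P₃·(T₄/T₃) = 1.063 atm.

P₄ ≈ 1.06 atm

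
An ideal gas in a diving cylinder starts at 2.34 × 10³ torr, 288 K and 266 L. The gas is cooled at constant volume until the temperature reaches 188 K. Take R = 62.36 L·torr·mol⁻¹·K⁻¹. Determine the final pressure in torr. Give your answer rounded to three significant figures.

V constant ⇒ P ∝ T: V₂ = V₁; P₂ = P₁·(T₂/T₁) = 1528 torr.

P₂ ≈ 1.53e+03 torr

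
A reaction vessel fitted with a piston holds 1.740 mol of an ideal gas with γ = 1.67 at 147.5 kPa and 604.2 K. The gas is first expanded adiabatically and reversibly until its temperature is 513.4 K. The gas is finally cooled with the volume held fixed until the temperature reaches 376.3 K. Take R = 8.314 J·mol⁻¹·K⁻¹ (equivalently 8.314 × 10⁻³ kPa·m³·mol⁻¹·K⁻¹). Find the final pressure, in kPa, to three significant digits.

P₃ ≈ 72.0 kPa

From PV = nRT: V₁ = nRT₁/P₁ = 0.05926 m³.
Adiabatic (γ = 1.67), T V^(γ−1) and P V^γ constant: P₂ = P₁·(T₂/T₁)^(γ/(γ−1)) = 98.29 kPa; V₂ = V₁·(T₁/T₂)^(1/(γ−1)) = 0.07556 m³.
V constant ⇒ P ∝ T: V₃ = V₂; P₃ = P₂·(T₃/T₂) = 72.04 kPa.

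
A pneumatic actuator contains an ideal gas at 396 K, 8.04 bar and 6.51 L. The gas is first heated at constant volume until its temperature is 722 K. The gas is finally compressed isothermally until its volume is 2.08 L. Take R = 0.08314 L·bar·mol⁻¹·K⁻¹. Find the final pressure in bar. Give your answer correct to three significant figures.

P₃ ≈ 45.9 bar

Isochoric, so P/T is constant: V₂ = V₁; P₂ = P₁·(T₂/T₁) = 14.66 bar.
T constant ⇒ Boyle's law P V = const: T₃ = T₂; P₃ = P₂·(V₂/V₃) = 45.88 bar.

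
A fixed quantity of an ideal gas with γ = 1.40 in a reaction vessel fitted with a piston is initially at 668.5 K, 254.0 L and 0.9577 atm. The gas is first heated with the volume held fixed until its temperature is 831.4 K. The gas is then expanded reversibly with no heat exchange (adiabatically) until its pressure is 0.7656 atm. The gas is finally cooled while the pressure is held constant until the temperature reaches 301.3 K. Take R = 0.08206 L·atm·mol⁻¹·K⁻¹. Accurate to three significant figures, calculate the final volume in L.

Isochoric, so P/T is constant: V₂ = V₁; P₂ = P₁·(T₂/T₁) = 1.191 atm.
Reversible adiabatic, γ = 1.40: T₃ = T₂·(P₃/P₂)^((γ−1)/γ) = 732.8 K; V₃ = V₂·(P₂/P₃)^(1/γ) = 348.3 L.
Isobaric, so V/T is constant: P₄ = P₃; V₄ = V₃·(T₄/T₃) = 143.2 L.

V₄ ≈ 143 L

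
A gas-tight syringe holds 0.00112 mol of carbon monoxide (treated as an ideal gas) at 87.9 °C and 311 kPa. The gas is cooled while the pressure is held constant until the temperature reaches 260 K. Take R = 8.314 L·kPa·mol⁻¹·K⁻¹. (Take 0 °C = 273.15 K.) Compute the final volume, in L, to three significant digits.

Convert: T₁ = 361.0 K.
From PV = nRT: V₁ = nRT₁/P₁ = 0.01081 L.
P constant ⇒ V ∝ T: P₂ = P₁; V₂ = V₁·(T₂/T₁) = 0.007785 L.

V₂ ≈ 0.00778 L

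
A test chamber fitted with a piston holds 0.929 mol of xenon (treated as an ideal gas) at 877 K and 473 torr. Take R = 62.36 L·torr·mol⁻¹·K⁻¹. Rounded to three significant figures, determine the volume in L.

PV = nRT ⇒ V = nRT/P = (0.929 × 62.36 × 877) / 473

V ≈ 107 L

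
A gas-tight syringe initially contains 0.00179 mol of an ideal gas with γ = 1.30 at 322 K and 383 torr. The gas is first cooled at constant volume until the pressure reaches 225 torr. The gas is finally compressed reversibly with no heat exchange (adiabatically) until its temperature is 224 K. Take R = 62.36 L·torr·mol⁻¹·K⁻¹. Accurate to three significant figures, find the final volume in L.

V₃ ≈ 0.0534 L

From PV = nRT: V₁ = nRT₁/P₁ = 0.09385 L.
V constant ⇒ P ∝ T: V₂ = V₁; T₂ = T₁·(P₂/P₁) = 189.2 K.
Reversible adiabatic, γ = 1.30: P₃ = P₂·(T₃/T₂)^(γ/(γ−1)) = 468.0 torr; V₃ = V₂·(T₂/T₃)^(1/(γ−1)) = 0.05342 L.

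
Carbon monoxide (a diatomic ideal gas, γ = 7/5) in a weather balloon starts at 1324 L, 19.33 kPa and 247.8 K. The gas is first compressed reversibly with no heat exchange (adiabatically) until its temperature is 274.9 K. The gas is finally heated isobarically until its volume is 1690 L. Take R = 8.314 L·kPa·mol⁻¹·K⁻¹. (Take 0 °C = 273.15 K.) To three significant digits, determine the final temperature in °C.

Reversible adiabatic, γ = 7/5: P₂ = P₁·(T₂/T₁)^(γ/(γ−1)) = 27.80 kPa; V₂ = V₁·(T₁/T₂)^(1/(γ−1)) = 1021 L.
Isobaric, so V/T is constant: P₃ = P₂; T₃ = T₂·(V₃/V₂) = 454.8 K.

T₃ ≈ 182 °C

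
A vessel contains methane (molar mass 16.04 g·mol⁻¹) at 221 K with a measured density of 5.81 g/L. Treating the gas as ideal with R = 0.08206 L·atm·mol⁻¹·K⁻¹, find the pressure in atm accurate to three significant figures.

P ≈ 6.57 atm

ρ = PM/(RT) ⇒ P = ρRT/M = (5.81 × 0.08206 × 221.0) / 16.04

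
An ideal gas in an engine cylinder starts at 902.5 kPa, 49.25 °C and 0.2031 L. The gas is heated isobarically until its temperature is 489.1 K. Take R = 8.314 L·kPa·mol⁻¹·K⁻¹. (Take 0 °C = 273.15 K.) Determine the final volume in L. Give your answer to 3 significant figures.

Convert: T₁ = 322.4 K.
Isobaric, so V/T is constant: P₂ = P₁; V₂ = V₁·(T₂/T₁) = 0.3081 L.

V₂ ≈ 0.308 L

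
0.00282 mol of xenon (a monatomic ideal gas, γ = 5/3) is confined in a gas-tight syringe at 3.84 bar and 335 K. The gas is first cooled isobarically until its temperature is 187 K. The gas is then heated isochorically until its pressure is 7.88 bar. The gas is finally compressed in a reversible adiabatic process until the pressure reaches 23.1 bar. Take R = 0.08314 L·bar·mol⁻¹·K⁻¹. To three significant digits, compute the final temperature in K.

T₄ ≈ 590 K

From PV = nRT: V₁ = nRT₁/P₁ = 0.02045 L.
Isobaric, so V/T is constant: P₂ = P₁; V₂ = V₁·(T₂/T₁) = 0.01142 L.
Isochoric, so P/T is constant: V₃ = V₂; T₃ = T₂·(P₃/P₂) = 383.7 K.
Adiabatic (γ = 5/3), T V^(γ−1) and P V^γ constant: T₄ = T₃·(P₄/P₃)^((γ−1)/γ) = 590.0 K; V₄ = V₃·(P₃/P₄)^(1/γ) = 0.005988 L.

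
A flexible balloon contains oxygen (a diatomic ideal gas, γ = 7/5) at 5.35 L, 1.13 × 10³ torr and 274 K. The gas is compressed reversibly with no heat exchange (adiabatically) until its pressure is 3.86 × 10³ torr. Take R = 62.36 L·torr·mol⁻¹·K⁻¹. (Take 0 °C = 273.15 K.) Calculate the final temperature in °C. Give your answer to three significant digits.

T₂ ≈ 116 °C

Adiabatic (γ = 7/5), T V^(γ−1) and P V^γ constant: T₂ = T₁·(P₂/P₁)^((γ−1)/γ) = 389.2 K; V₂ = V₁·(P₁/P₂)^(1/γ) = 2.225 L.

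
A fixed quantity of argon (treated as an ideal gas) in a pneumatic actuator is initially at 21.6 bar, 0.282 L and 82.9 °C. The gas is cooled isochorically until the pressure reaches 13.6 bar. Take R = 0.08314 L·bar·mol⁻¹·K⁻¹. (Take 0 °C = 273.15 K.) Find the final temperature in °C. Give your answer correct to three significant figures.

Convert: T₁ = 356.0 K.
V constant ⇒ P ∝ T: V₂ = V₁; T₂ = T₁·(P₂/P₁) = 224.2 K.

T₂ ≈ -49.0 °C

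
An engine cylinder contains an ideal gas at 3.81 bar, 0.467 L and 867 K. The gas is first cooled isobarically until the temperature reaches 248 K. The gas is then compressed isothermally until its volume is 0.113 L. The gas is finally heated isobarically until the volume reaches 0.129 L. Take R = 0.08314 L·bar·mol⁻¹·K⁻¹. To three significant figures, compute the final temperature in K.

T₄ ≈ 283 K

P constant ⇒ V ∝ T: P₂ = P₁; V₂ = V₁·(T₂/T₁) = 0.1336 L.
T constant ⇒ Boyle's law P V = const: T₃ = T₂; P₃ = P₂·(V₂/V₃) = 4.504 bar.
P constant ⇒ V ∝ T: P₄ = P₃; T₄ = T₃·(V₄/V₃) = 283.1 K.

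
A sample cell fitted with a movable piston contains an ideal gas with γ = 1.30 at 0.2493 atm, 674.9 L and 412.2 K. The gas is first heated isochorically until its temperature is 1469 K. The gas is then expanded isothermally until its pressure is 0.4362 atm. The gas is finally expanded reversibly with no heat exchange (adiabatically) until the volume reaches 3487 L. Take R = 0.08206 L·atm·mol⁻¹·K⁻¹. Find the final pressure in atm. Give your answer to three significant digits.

V constant ⇒ P ∝ T: V₂ = V₁; P₂ = P₁·(T₂/T₁) = 0.8885 atm.
Isothermal, so P V is constant: T₃ = T₂; V₃ = V₂·(P₂/P₃) = 1375 L.
Adiabatic (γ = 1.30), T V^(γ−1) and P V^γ constant: T₄ = T₃·(V₃/V₄)^(γ−1) = 1111 K; P₄ = P₃·(V₃/V₄)^γ = 0.1301 atm.

P₄ ≈ 0.130 atm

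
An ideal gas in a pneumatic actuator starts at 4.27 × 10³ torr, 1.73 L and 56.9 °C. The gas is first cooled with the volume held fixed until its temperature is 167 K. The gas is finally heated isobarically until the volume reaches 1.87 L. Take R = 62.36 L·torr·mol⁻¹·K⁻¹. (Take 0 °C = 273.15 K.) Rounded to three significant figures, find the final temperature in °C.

Convert: T₁ = 330.0 K.
V constant ⇒ P ∝ T: V₂ = V₁; P₂ = P₁·(T₂/T₁) = 2161 torr.
P constant ⇒ V ∝ T: P₃ = P₂; T₃ = T₂·(V₃/V₂) = 180.5 K.

T₃ ≈ -92.6 °C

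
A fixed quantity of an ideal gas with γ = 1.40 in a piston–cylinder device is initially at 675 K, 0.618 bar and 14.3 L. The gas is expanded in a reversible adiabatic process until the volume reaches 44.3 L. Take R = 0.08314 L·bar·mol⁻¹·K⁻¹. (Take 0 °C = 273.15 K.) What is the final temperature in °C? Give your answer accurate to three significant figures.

T₂ ≈ 156 °C

Reversible adiabatic, γ = 1.40: T₂ = T₁·(V₁/V₂)^(γ−1) = 429.4 K; P₂ = P₁·(V₁/V₂)^γ = 0.1269 bar.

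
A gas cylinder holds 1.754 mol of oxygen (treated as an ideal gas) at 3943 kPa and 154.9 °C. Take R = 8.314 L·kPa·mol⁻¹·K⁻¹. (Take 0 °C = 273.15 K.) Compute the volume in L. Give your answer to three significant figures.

V ≈ 1.58 L

Convert: T = 428.05 K.
PV = nRT ⇒ V = nRT/P = (1.754 × 8.314 × 428.05) / 3943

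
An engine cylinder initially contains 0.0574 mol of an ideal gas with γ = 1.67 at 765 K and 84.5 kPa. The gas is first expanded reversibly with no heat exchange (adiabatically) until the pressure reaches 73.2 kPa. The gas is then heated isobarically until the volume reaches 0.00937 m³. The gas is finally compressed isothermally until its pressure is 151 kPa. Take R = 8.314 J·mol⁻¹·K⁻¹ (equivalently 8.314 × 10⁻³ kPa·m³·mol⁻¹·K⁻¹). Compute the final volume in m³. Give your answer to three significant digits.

V₄ ≈ 0.00454 m³

From PV = nRT: V₁ = nRT₁/P₁ = 0.004320 m³.
Adiabatic (γ = 1.67), T V^(γ−1) and P V^γ constant: T₂ = T₁·(P₂/P₁)^((γ−1)/γ) = 722.2 K; V₂ = V₁·(P₁/P₂)^(1/γ) = 0.004708 m³.
Isobaric, so V/T is constant: P₃ = P₂; T₃ = T₂·(V₃/V₂) = 1437 K.
Isothermal, so P V is constant: T₄ = T₃; V₄ = V₃·(P₃/P₄) = 0.004542 m³.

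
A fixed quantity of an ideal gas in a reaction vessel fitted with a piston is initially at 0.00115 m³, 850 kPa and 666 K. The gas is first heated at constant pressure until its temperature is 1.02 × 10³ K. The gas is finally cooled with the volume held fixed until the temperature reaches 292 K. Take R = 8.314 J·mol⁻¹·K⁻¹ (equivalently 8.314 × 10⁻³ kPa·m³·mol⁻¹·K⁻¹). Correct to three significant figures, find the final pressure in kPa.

P constant ⇒ V ∝ T: P₂ = P₁; V₂ = V₁·(T₂/T₁) = 0.001761 m³.
V constant ⇒ P ∝ T: V₃ = V₂; P₃ = P₂·(T₃/T₂) = 243.3 kPa.

P₃ ≈ 243 kPa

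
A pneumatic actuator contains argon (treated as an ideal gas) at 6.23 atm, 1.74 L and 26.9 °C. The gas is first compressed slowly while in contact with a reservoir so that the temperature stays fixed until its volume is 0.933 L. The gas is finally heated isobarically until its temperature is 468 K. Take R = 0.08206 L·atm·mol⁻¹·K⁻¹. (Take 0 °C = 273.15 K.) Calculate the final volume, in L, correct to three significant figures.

V₃ ≈ 1.46 L

Convert: T₁ = 300.0 K.
T constant ⇒ Boyle's law P V = const: T₂ = T₁; P₂ = P₁·(V₁/V₂) = 11.62 atm.
P constant ⇒ V ∝ T: P₃ = P₂; V₃ = V₂·(T₃/T₂) = 1.455 L.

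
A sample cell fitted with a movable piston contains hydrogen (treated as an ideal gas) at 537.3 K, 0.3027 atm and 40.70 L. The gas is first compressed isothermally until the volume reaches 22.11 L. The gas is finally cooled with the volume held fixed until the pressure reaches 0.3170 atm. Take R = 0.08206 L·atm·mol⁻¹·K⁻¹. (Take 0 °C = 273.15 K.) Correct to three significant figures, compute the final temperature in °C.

Isothermal, so P V is constant: T₂ = T₁; P₂ = P₁·(V₁/V₂) = 0.5572 atm.
V constant ⇒ P ∝ T: V₃ = V₂; T₃ = T₂·(P₃/P₂) = 305.7 K.

T₃ ≈ 32.5 °C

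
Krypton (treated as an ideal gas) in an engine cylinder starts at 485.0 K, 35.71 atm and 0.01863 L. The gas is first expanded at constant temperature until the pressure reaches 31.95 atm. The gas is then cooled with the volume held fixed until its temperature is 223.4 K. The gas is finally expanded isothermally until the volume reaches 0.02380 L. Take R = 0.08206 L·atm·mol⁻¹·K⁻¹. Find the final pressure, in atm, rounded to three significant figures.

T constant ⇒ Boyle's law P V = const: T₂ = T₁; V₂ = V₁·(P₁/P₂) = 0.02082 L.
Isochoric, so P/T is constant: V₃ = V₂; P₃ = P₂·(T₃/T₂) = 14.72 atm.
Isothermal, so P V is constant: T₄ = T₃; P₄ = P₃·(V₃/V₄) = 12.88 atm.

P₄ ≈ 12.9 atm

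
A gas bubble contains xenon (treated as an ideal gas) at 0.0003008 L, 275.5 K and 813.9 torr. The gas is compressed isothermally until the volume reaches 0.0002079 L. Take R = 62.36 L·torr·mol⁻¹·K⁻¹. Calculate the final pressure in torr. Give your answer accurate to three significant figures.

P₂ ≈ 1.18e+03 torr

Isothermal, so P V is constant: T₂ = T₁; P₂ = P₁·(V₁/V₂) = 1178 torr.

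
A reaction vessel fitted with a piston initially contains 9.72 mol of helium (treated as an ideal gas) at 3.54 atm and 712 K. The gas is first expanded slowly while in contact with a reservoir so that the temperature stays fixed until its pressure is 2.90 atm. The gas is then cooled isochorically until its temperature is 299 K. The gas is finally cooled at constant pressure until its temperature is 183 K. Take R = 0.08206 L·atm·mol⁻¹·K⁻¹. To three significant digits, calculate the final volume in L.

V₄ ≈ 120 L

From PV = nRT: V₁ = nRT₁/P₁ = 160.4 L.
Isothermal, so P V is constant: T₂ = T₁; V₂ = V₁·(P₁/P₂) = 195.8 L.
Isochoric, so P/T is constant: V₃ = V₂; P₃ = P₂·(T₃/T₂) = 1.218 atm.
P constant ⇒ V ∝ T: P₄ = P₃; V₄ = V₃·(T₄/T₃) = 119.9 L.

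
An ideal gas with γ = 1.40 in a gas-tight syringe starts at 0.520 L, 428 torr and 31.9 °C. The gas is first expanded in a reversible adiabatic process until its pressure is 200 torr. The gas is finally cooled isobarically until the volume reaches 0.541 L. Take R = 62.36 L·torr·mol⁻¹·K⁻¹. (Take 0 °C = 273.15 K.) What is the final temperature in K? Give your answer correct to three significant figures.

T₃ ≈ 148 K

Convert: T₁ = 305.0 K.
Adiabatic (γ = 1.40), T V^(γ−1) and P V^γ constant: T₂ = T₁·(P₂/P₁)^((γ−1)/γ) = 245.5 K; V₂ = V₁·(P₁/P₂)^(1/γ) = 0.8954 L.
P constant ⇒ V ∝ T: P₃ = P₂; T₃ = T₂·(V₃/V₂) = 148.3 K.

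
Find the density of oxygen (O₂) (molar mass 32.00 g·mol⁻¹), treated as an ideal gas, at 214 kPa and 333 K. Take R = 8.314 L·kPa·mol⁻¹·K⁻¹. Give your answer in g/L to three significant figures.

ρ = PM/(RT) = (214 × 32.00) / (8.314 × 333.0)

ρ ≈ 2.47 g/L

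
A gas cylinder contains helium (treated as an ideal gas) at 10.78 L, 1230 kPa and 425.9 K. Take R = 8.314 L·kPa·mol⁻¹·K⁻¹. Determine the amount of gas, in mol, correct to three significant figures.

PV = nRT ⇒ n = PV/(RT) = (1230 × 10.78) / (8.314 × 425.9)

n ≈ 3.74 mol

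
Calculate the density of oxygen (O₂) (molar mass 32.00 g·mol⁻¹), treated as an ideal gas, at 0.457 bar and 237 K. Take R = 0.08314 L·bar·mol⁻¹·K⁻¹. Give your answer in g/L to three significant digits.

ρ ≈ 0.742 g/L

ρ = PM/(RT) = (0.457 × 32.00) / (0.08314 × 237.0)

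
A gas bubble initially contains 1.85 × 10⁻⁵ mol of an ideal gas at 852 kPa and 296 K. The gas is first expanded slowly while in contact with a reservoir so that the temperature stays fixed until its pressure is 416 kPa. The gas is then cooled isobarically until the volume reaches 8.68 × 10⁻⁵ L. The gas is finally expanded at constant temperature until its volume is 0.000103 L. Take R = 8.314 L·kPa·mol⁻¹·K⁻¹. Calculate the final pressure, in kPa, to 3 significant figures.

P₄ ≈ 351 kPa

From PV = nRT: V₁ = nRT₁/P₁ = 5.344e-05 L.
T constant ⇒ Boyle's law P V = const: T₂ = T₁; V₂ = V₁·(P₁/P₂) = 0.0001094 L.
Isobaric, so V/T is constant: P₃ = P₂; T₃ = T₂·(V₃/V₂) = 234.8 K.
T constant ⇒ Boyle's law P V = const: T₄ = T₃; P₄ = P₃·(V₃/V₄) = 350.6 kPa.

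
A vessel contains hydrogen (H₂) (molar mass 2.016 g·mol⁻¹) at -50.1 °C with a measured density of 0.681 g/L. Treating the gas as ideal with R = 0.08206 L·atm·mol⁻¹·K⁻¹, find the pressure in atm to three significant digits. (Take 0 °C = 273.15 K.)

ρ = PM/(RT) ⇒ P = ρRT/M = (0.681 × 0.08206 × 223.0) / 2.016

P ≈ 6.18 atm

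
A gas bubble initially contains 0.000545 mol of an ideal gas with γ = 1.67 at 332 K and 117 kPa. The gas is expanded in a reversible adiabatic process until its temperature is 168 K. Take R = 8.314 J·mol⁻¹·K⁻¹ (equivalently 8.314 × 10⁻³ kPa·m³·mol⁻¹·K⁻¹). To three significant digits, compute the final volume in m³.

V₂ ≈ 3.55e-05 m³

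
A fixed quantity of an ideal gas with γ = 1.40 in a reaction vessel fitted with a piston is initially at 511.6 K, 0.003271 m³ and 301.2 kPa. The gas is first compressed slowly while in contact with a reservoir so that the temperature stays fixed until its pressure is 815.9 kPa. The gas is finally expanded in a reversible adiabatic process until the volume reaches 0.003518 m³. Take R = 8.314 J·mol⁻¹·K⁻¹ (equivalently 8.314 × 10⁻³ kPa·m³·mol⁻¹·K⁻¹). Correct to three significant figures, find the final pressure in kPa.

P₃ ≈ 183 kPa

Isothermal, so P V is constant: T₂ = T₁; V₂ = V₁·(P₁/P₂) = 0.001208 m³.
Adiabatic (γ = 1.40), T V^(γ−1) and P V^γ constant: T₃ = T₂·(V₂/V₃)^(γ−1) = 333.6 K; P₃ = P₂·(V₂/V₃)^γ = 182.6 kPa.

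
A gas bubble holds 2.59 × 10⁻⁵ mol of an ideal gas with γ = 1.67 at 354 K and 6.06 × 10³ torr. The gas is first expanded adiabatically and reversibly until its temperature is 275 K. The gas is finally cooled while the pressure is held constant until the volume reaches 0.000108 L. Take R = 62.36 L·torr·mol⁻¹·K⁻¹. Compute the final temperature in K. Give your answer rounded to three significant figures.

T₃ ≈ 216 K

From PV = nRT: V₁ = nRT₁/P₁ = 9.435e-05 L.
Reversible adiabatic, γ = 1.67: P₂ = P₁·(T₂/T₁)^(γ/(γ−1)) = 3229 torr; V₂ = V₁·(T₁/T₂)^(1/(γ−1)) = 0.0001375 L.
P constant ⇒ V ∝ T: P₃ = P₂; T₃ = T₂·(V₃/V₂) = 215.9 K.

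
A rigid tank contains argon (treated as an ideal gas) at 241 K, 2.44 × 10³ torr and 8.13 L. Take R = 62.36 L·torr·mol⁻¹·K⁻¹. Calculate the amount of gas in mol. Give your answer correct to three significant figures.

PV = nRT ⇒ n = PV/(RT) = (2.44e+03 × 8.13) / (62.36 × 241)

n ≈ 1.32 mol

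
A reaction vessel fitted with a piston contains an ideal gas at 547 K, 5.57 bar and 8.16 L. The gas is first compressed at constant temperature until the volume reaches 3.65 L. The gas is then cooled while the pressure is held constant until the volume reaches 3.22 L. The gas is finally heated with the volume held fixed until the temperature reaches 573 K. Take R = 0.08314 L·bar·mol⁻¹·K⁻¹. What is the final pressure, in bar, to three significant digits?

Isothermal, so P V is constant: T₂ = T₁; P₂ = P₁·(V₁/V₂) = 12.45 bar.
P constant ⇒ V ∝ T: P₃ = P₂; T₃ = T₂·(V₃/V₂) = 482.6 K.
Isochoric, so P/T is constant: V₄ = V₃; P₄ = P₃·(T₄/T₃) = 14.79 bar.

P₄ ≈ 14.8 bar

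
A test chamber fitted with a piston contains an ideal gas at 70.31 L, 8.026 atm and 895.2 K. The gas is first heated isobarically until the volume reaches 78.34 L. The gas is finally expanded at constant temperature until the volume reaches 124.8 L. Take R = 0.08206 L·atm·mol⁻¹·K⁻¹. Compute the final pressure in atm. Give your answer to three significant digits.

P constant ⇒ V ∝ T: P₂ = P₁; T₂ = T₁·(V₂/V₁) = 997.4 K.
Isothermal, so P V is constant: T₃ = T₂; P₃ = P₂·(V₂/V₃) = 5.038 atm.

P₃ ≈ 5.04 atm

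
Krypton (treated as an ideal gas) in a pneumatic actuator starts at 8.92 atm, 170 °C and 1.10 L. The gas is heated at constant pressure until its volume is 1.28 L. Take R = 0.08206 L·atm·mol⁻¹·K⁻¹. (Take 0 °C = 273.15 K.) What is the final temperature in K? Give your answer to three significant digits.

T₂ ≈ 516 K

Convert: T₁ = 443.1 K.
P constant ⇒ V ∝ T: P₂ = P₁; T₂ = T₁·(V₂/V₁) = 515.7 K.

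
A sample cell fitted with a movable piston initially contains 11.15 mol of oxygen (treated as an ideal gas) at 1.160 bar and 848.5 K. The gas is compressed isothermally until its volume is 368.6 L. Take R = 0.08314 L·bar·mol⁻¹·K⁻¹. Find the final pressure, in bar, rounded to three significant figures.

From PV = nRT: V₁ = nRT₁/P₁ = 678.1 L.
T constant ⇒ Boyle's law P V = const: T₂ = T₁; P₂ = P₁·(V₁/V₂) = 2.134 bar.

P₂ ≈ 2.13 bar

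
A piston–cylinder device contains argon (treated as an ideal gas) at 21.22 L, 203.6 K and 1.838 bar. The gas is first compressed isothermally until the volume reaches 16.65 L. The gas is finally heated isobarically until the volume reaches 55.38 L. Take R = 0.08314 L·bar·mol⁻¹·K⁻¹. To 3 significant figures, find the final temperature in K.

Isothermal, so P V is constant: T₂ = T₁; P₂ = P₁·(V₁/V₂) = 2.342 bar.
P constant ⇒ V ∝ T: P₃ = P₂; T₃ = T₂·(V₃/V₂) = 677.2 K.

T₃ ≈ 677 K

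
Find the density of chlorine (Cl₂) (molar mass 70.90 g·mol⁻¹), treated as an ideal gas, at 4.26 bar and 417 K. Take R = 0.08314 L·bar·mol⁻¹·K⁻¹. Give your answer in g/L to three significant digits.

ρ = PM/(RT) = (4.26 × 70.90) / (0.08314 × 417.0)

ρ ≈ 8.71 g/L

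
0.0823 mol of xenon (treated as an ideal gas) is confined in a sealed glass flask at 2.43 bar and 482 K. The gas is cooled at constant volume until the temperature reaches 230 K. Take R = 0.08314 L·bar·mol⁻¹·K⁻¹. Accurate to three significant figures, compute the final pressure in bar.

P₂ ≈ 1.16 bar

From PV = nRT: V₁ = nRT₁/P₁ = 1.357 L.
V constant ⇒ P ∝ T: V₂ = V₁; P₂ = P₁·(T₂/T₁) = 1.160 bar.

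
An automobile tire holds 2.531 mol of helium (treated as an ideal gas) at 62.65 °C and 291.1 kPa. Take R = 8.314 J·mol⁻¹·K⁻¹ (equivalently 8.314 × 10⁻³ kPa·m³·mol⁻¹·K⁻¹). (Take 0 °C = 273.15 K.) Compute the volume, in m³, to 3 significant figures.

Convert: T = 335.80 K.
PV = nRT ⇒ V = nRT/P = (2.531 × 8.314 × 10⁻³ × 335.80) / 291.1

V ≈ 0.0243 m³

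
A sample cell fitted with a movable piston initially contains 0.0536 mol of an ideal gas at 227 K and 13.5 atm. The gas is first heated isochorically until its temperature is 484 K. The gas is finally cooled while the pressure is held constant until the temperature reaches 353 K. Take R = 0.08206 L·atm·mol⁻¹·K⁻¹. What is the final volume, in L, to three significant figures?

From PV = nRT: V₁ = nRT₁/P₁ = 0.07396 L.
Isochoric, so P/T is constant: V₂ = V₁; P₂ = P₁·(T₂/T₁) = 28.78 atm.
P constant ⇒ V ∝ T: P₃ = P₂; V₃ = V₂·(T₃/T₂) = 0.05394 L.

V₃ ≈ 0.0539 L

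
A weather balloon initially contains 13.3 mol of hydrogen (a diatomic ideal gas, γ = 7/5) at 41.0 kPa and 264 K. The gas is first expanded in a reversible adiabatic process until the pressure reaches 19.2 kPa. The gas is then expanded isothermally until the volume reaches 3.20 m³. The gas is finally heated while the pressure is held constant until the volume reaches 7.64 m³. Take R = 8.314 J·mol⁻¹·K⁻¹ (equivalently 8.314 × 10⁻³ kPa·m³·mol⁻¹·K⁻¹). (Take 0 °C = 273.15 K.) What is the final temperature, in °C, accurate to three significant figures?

T₄ ≈ 234 °C

From PV = nRT: V₁ = nRT₁/P₁ = 0.7120 m³.
Adiabatic (γ = 7/5), T V^(γ−1) and P V^γ constant: T₂ = T₁·(P₂/P₁)^((γ−1)/γ) = 212.6 K; V₂ = V₁·(P₁/P₂)^(1/γ) = 1.224 m³.
T constant ⇒ Boyle's law P V = const: T₃ = T₂; P₃ = P₂·(V₂/V₃) = 7.345 kPa.
P constant ⇒ V ∝ T: P₄ = P₃; T₄ = T₃·(V₄/V₃) = 507.5 K.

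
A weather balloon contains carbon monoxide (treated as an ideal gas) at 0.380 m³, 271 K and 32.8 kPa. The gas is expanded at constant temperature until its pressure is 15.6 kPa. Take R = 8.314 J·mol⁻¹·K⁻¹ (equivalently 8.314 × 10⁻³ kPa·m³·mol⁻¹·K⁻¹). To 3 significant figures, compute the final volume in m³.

T constant ⇒ Boyle's law P V = const: T₂ = T₁; V₂ = V₁·(P₁/P₂) = 0.7990 m³.

V₂ ≈ 0.799 m³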